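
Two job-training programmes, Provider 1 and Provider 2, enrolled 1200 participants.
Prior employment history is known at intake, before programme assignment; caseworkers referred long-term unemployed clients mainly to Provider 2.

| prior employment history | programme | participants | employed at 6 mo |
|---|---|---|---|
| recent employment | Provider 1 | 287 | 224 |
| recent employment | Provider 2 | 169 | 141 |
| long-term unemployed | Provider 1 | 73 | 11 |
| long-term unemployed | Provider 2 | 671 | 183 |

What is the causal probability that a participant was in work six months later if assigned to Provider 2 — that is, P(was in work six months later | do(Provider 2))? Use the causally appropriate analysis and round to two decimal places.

0.49

Provider 2 is higher inside every prior employment history stratum but Provider 1 is higher in aggregate. Whether to stratify depends on how prior employment history relates to the programme.
The imbalance in prior employment history arose from how participants were allocated, not from anything the programme did; and prior employment history independently affects the outcome. The pooled gap is confounded — condition on prior employment history.
Standardising Provider 2 to the population prior employment history mix: 0.380·141/169 + 0.620·183/671 = 0.486.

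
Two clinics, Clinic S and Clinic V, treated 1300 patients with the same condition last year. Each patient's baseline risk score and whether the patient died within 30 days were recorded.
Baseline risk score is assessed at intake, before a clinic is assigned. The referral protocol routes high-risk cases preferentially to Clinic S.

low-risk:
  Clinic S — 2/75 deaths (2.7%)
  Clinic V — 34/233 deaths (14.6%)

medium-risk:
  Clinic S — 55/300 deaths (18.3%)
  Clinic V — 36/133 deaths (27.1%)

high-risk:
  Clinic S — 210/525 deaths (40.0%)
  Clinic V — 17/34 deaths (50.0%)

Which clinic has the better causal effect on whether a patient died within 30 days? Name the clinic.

Clinic S

The stratified and pooled comparisons disagree (Clinic S wins within each baseline risk score; Clinic V wins overall), so the answer turns on the causal role of baseline risk score.
Here baseline risk score is a common cause — it drives both which clinic a case falls under and the outcome. The crude comparison mixes populations; the stratum-specific rates are the causally relevant ones.
Within each level — low-risk: 2.7% vs 14.6%; medium-risk: 18.3% vs 27.1%; high-risk: 40.0% vs 50.0% — Clinic S is lower every time.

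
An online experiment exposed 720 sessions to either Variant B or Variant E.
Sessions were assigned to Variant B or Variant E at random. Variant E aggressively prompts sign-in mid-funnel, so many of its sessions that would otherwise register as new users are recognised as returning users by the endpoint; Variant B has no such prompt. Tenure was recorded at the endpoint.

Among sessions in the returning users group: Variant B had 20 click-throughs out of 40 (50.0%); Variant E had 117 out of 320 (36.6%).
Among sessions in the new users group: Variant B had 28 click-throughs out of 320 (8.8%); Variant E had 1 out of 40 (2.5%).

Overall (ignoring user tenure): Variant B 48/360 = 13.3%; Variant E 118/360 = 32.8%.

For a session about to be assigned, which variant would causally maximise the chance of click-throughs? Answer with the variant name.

The stratified and pooled comparisons disagree (Variant B wins within each user tenure; Variant E wins overall), so the answer turns on the causal role of user tenure.
User tenure is recorded after the variant and is itself shifted by it — it sits on the causal path from variant to outcome. Conditioning on a mediator would strip out part of the effect we want; the pooled comparison gives the total causal effect.
Pooled: Variant B 13.3% vs Variant E 32.8%; Variant E is higher overall.

Variant E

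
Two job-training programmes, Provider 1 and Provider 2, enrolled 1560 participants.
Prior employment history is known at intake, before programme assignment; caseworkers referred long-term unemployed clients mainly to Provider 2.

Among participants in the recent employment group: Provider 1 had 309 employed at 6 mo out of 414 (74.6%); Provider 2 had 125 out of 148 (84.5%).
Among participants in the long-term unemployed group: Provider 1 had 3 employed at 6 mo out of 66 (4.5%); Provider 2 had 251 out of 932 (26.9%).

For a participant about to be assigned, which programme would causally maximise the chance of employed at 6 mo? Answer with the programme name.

Provider 2

The stratified and pooled comparisons disagree (Provider 2 wins within each prior employment history; Provider 1 wins overall), so the answer turns on the causal role of prior employment history.
Since prior employment history is a pre-existing factor (not a product of the programme) and it affects the outcome on its own, it is a confounder. The stratified rates, not the pooled rate, identify the causal effect.
Within each level — recent employment: 74.6% vs 84.5%; long-term unemployed: 4.5% vs 26.9% — Provider 2 is higher every time.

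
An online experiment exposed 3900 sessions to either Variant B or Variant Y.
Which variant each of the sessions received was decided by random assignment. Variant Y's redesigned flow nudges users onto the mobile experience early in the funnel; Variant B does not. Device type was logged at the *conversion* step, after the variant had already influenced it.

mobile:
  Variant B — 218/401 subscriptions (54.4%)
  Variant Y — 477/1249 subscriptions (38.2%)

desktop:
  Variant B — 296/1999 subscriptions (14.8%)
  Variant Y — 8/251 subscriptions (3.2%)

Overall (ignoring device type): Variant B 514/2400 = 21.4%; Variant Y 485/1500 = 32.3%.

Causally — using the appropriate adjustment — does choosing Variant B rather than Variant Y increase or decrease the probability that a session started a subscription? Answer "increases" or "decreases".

Within every device type level Variant B has the higher rate, yet pooled Variant Y does — Simpson's reversal.
Device type is recorded after the variant and is itself shifted by it — it sits on the causal path from variant to outcome. Conditioning on a mediator would strip out part of the effect we want; the pooled comparison gives the total causal effect.
Pooled: Variant B 21.4% vs Variant Y 32.3%; Variant Y is higher overall.

decreases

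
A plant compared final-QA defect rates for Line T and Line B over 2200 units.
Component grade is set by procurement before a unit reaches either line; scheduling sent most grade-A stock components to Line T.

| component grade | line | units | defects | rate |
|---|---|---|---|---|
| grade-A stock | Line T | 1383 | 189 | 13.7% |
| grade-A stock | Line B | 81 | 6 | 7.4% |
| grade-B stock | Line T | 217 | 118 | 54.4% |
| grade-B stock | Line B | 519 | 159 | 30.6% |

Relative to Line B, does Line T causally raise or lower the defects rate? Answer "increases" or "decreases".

Component grade differs across lines for reasons unrelated to any effect of the line itself, and it separately predicts the outcome — a classic confounder. We must compare within component grade levels.
Within each level — grade-A stock: 13.7% vs 7.4%; grade-B stock: 54.4% vs 30.6% — Line B is lower every time.

increases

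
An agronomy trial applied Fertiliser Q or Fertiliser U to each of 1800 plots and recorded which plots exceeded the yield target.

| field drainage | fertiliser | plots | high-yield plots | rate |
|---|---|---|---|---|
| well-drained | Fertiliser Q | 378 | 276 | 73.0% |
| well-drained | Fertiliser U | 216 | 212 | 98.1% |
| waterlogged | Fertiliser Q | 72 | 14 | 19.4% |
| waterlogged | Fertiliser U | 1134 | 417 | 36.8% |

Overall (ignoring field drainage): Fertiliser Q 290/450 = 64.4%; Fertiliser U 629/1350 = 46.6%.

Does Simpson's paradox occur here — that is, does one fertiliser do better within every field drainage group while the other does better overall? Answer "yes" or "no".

Within each field drainage level (well-drained 73.0% vs 98.1%; waterlogged 19.4% vs 36.8%), Fertiliser U has the higher rate every time. Pooled: 64.4% vs 46.6% — Fertiliser Q has the higher rate overall. The two comparisons disagree.

yes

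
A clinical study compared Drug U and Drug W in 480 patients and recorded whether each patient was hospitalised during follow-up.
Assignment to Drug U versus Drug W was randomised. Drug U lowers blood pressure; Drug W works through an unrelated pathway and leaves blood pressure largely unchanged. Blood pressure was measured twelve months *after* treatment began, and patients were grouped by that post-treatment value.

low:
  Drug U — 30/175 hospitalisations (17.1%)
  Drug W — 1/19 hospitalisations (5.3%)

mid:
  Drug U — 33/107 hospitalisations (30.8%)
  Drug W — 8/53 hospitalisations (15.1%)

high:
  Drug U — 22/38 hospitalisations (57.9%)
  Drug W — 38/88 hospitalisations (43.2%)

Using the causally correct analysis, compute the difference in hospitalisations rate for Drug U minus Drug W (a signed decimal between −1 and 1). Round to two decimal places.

-0.03

The blood pressure-specific comparison favours Drug W throughout, but the pooled figures favour Drug U. The question is whether to condition on blood pressure.
Blood pressure lies on the pathway drug → blood pressure → outcome, so adjusting for it blocks the indirect effect. For the total causal effect of drug, use the unadjusted pooled rates.
The causal difference is the pooled difference: 0.266 − 0.294 = -0.028.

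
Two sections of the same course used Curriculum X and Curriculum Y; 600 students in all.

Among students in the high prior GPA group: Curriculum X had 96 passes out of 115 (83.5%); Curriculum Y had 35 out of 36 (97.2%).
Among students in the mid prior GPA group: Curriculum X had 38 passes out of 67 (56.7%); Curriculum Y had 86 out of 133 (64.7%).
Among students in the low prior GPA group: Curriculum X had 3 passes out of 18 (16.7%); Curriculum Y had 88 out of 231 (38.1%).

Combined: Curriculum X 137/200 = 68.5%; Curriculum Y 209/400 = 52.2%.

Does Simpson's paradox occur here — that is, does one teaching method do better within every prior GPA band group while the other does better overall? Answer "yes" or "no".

yes

Within each prior GPA band level (high prior GPA 83.5% vs 97.2%; mid prior GPA 56.7% vs 64.7%; low prior GPA 16.7% vs 38.1%), Curriculum Y has the higher rate every time. Pooled: 68.5% vs 52.2% — Curriculum X has the higher rate overall. The two comparisons disagree.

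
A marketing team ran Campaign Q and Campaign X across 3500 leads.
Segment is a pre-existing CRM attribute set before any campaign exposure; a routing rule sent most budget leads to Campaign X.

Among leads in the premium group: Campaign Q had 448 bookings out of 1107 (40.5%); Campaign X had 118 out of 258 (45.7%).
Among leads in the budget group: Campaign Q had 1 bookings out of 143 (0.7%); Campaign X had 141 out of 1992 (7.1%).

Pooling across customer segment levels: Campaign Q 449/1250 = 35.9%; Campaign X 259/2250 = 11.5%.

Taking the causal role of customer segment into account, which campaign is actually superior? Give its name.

Within every customer segment level Campaign X has the higher rate, yet pooled Campaign Q does — Simpson's reversal.
The imbalance in customer segment arose from how leads were allocated, not from anything the campaign did; and customer segment independently affects the outcome. The pooled gap is confounded — condition on customer segment.
Within each level — premium: 40.5% vs 45.7%; budget: 0.7% vs 7.1% — Campaign X is higher every time.

Campaign X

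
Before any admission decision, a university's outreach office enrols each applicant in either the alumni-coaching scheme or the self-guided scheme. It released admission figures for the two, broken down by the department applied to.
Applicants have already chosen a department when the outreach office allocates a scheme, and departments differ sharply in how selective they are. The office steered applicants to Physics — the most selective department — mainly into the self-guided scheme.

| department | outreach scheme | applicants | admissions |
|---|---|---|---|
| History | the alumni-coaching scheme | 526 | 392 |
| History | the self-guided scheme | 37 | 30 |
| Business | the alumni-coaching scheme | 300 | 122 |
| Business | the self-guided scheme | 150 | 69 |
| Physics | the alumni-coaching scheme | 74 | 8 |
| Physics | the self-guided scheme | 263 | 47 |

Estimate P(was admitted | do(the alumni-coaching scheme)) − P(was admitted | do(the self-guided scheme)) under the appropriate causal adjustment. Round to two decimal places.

-0.06

Here department is a common cause — it drives both which outreach scheme a case falls under and the outcome. The crude comparison mixes populations; the stratum-specific rates are the causally relevant ones.
Adjusting over the population distribution of department: 0.417·(0.745−0.811) + 0.333·(0.407−0.460) + 0.250·(0.108−0.179) = -0.063.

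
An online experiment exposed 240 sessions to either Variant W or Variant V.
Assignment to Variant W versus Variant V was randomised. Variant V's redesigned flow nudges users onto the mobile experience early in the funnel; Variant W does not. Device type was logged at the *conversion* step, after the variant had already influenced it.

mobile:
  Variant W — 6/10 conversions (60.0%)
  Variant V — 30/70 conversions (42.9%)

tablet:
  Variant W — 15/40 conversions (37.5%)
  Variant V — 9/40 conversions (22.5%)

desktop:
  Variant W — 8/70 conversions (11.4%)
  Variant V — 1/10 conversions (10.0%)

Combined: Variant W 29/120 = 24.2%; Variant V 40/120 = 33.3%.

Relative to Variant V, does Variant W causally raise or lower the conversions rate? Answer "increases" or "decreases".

The device type-specific comparison favours Variant W throughout, but the pooled figures favour Variant V. The question is whether to condition on device type.
The distribution of device type is itself part of what the variant does — it is an intermediate outcome. Holding it fixed would remove that part of the effect; the total effect is the pooled difference.
Pooled: Variant W 24.2% vs Variant V 33.3%; Variant V is higher overall.

decreases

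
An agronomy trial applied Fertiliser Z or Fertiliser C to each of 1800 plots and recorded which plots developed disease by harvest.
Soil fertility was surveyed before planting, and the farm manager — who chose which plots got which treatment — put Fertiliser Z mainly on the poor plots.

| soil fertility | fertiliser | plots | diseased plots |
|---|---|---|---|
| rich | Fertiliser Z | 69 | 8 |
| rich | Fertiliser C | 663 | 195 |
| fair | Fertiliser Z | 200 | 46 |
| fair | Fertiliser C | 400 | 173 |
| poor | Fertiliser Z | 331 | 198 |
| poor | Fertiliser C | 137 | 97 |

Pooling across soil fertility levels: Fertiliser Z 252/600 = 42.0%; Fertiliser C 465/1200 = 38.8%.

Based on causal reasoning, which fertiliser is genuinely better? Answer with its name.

Fertiliser Z

The soil fertility-specific comparison favours Fertiliser Z throughout, but the pooled figures favour Fertiliser C. The question is whether to condition on soil fertility.
Here soil fertility is a common cause — it drives both which fertiliser a case falls under and the outcome. The crude comparison mixes populations; the stratum-specific rates are the causally relevant ones.
Within each level — rich: 11.6% vs 29.4%; fair: 23.0% vs 43.2%; poor: 59.8% vs 70.8% — Fertiliser Z is lower every time.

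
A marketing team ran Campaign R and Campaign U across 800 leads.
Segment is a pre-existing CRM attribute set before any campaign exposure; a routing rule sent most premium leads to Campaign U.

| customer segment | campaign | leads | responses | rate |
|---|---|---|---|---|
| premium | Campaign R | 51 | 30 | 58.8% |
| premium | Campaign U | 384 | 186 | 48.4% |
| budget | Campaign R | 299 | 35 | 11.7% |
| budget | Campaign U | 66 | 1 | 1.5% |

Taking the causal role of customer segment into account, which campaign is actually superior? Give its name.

Campaign R

Here customer segment is a common cause — it drives both which campaign a case falls under and the outcome. The crude comparison mixes populations; the stratum-specific rates are the causally relevant ones.
Within each level — premium: 58.8% vs 48.4%; budget: 11.7% vs 1.5% — Campaign R is higher every time.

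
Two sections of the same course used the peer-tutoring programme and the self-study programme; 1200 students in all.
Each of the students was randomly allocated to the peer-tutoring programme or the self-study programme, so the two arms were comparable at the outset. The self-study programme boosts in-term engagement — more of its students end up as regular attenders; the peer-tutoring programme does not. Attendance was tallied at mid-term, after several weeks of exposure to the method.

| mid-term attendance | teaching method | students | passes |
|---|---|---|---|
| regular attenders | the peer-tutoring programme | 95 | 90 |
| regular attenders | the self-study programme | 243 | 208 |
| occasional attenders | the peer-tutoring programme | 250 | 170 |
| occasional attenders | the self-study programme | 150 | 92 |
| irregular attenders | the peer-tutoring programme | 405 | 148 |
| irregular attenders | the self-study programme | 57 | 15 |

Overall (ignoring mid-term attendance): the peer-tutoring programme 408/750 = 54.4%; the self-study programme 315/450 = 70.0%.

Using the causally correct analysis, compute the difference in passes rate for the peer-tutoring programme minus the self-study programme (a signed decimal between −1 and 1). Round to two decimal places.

Mid-term attendance is recorded after the teaching method and is itself shifted by it — it sits on the causal path from teaching method to outcome. Conditioning on a mediator would strip out part of the effect we want; the pooled comparison gives the total causal effect.
The causal difference is the pooled difference: 0.544 − 0.700 = -0.156.

-0.16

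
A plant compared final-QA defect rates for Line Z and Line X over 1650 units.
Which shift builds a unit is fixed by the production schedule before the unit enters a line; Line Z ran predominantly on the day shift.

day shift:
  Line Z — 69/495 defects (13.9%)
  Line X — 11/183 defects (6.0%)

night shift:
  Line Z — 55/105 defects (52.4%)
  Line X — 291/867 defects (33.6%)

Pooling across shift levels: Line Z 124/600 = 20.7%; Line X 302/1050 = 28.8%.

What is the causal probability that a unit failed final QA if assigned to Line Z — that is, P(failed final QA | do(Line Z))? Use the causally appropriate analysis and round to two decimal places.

Since shift is a pre-existing factor (not a product of the line) and it affects the outcome on its own, it is a confounder. The stratified rates, not the pooled rate, identify the causal effect.
Standardising Line Z to the population shift mix: 0.411·69/495 + 0.589·55/105 = 0.366.

0.37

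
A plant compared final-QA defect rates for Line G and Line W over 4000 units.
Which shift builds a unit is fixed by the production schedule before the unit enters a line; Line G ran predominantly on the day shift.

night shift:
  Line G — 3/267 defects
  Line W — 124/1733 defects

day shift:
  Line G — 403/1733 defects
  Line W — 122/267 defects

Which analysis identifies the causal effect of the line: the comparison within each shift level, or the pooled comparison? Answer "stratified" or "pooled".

The stratified and pooled comparisons disagree (Line G wins within each shift; Line W wins overall), so the answer turns on the causal role of shift.
Shift is set before the line has any effect — it is not caused by the line — and it independently drives the outcome. That makes it a confounder, so the causal comparison is within shift levels.
Within each level — night shift: 1.1% vs 7.2%; day shift: 23.3% vs 45.7% — Line G is lower every time.

stratified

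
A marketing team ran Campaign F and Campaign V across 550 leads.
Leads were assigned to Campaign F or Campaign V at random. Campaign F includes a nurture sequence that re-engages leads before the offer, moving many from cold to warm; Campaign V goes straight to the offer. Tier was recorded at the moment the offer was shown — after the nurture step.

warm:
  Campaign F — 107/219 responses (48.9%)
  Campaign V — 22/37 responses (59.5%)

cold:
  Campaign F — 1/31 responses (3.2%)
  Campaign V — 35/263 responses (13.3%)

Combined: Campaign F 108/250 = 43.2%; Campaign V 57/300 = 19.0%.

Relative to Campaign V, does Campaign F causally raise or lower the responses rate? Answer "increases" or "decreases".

increases

Stratifying would compare campaigns among leads the campaigns themselves sorted into engagement tier groups — a form of selection on an intermediate. The unconditioned pooled rates give the total causal effect.
Pooled: Campaign F 43.2% vs Campaign V 19.0%; Campaign F is higher overall.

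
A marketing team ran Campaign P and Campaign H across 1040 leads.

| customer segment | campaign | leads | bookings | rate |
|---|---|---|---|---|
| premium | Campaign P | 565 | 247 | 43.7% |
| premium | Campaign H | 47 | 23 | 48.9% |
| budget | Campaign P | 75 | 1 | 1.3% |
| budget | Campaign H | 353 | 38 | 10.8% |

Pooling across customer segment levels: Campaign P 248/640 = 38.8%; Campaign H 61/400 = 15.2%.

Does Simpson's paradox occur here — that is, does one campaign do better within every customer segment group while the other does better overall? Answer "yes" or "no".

Within each customer segment level (premium 43.7% vs 48.9%; budget 1.3% vs 10.8%), Campaign H has the higher rate every time. Pooled: 38.8% vs 15.2% — Campaign P has the higher rate overall. The two comparisons disagree.

yes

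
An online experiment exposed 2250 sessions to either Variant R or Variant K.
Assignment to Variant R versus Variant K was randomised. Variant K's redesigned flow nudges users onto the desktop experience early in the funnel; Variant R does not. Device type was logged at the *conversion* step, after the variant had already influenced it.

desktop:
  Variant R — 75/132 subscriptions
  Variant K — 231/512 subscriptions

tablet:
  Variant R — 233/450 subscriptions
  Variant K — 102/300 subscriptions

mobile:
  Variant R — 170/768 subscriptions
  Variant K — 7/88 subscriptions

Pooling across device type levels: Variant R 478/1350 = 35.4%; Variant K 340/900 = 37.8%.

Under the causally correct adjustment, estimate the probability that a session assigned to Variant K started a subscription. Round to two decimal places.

0.38

Device type is recorded after the variant and is itself shifted by it — it sits on the causal path from variant to outcome. Conditioning on a mediator would strip out part of the effect we want; the pooled comparison gives the total causal effect.
So P(outcome | do(Variant K)) is just the pooled rate for Variant K: 340/900 = 0.378.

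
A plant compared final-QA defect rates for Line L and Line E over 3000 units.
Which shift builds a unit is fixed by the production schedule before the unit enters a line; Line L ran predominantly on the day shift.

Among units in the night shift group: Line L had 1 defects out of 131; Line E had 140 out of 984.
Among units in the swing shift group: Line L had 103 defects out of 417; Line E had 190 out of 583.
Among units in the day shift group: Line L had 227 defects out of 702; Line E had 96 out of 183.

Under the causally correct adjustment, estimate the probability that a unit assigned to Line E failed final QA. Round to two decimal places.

Shift is set before the line has any effect — it is not caused by the line — and it independently drives the outcome. That makes it a confounder, so the causal comparison is within shift levels.
Standardising Line E to the population shift mix: 0.372·140/984 + 0.333·190/583 + 0.295·96/183 = 0.316.

0.32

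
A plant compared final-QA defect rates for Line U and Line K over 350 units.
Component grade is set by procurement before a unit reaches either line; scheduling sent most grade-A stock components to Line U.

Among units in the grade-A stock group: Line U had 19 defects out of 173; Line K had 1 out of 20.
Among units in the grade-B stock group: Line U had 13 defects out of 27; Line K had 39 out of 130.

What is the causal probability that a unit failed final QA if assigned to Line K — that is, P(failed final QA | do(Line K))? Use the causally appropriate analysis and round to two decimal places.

0.16

The stratified and pooled comparisons disagree (Line K wins within each component grade; Line U wins overall), so the answer turns on the causal role of component grade.
Component grade is set before the line has any effect — it is not caused by the line — and it independently drives the outcome. That makes it a confounder, so the causal comparison is within component grade levels.
Standardising Line K to the population component grade mix: 0.551·1/20 + 0.449·39/130 = 0.162.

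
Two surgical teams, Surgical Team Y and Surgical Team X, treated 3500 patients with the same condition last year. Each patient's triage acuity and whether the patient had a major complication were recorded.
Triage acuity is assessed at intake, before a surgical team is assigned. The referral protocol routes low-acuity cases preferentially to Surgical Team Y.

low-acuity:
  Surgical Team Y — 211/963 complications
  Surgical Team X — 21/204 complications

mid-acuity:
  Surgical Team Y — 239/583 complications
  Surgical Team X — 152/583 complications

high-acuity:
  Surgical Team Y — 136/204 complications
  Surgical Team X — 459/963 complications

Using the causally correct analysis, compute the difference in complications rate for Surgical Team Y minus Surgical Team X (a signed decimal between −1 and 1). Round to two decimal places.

+0.15

Triage acuity differs across surgical teams for reasons unrelated to any effect of the surgical team itself, and it separately predicts the outcome — a classic confounder. We must compare within triage acuity levels.
Adjusting over the population distribution of triage acuity: 0.333·(0.219−0.103) + 0.333·(0.410−0.261) + 0.333·(0.667−0.477) = +0.152.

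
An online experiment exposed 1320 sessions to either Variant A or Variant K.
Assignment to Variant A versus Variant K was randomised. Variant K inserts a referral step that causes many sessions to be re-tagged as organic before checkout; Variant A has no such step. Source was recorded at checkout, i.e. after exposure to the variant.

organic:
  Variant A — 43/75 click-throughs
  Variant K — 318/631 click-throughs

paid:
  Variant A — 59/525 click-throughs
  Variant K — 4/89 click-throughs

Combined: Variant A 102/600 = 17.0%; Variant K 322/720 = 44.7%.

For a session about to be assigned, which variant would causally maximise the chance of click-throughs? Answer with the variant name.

Variant K

The traffic source-specific comparison favours Variant A throughout, but the pooled figures favour Variant K. The question is whether to condition on traffic source.
Because the variant influences traffic source, traffic source is a post-treatment mediator, not a confounder. Stratifying on it would bias the estimate; the causal effect is the crude pooled difference.
Pooled: Variant A 17.0% vs Variant K 44.7%; Variant K is higher overall.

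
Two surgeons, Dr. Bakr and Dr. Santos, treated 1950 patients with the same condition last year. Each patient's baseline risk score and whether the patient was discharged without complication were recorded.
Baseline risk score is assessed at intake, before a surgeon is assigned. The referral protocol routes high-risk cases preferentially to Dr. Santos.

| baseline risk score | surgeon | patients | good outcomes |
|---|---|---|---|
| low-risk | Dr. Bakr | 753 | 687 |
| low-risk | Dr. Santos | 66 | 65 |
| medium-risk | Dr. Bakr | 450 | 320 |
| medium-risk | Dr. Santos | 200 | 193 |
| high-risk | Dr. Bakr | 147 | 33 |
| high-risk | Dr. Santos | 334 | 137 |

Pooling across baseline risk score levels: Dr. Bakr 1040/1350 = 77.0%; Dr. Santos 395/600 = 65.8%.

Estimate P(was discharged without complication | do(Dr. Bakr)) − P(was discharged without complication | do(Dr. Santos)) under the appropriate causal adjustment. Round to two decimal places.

Here baseline risk score is a common cause — it drives both which surgeon a case falls under and the outcome. The crude comparison mixes populations; the stratum-specific rates are the causally relevant ones.
Adjusting over the population distribution of baseline risk score: 0.420·(0.912−0.985) + 0.333·(0.711−0.965) + 0.247·(0.224−0.410) = -0.161.

-0.16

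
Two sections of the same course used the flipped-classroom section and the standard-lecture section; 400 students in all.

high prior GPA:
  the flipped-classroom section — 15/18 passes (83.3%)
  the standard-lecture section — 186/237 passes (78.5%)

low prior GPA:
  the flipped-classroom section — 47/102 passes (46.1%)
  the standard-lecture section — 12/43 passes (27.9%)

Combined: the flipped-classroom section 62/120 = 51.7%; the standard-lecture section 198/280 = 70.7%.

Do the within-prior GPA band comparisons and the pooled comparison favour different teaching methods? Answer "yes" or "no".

Within each prior GPA band level (high prior GPA 83.3% vs 78.5%; low prior GPA 46.1% vs 27.9%), the flipped-classroom section has the higher rate every time. Pooled: 51.7% vs 70.7% — the standard-lecture section has the higher rate overall. The two comparisons disagree.

yes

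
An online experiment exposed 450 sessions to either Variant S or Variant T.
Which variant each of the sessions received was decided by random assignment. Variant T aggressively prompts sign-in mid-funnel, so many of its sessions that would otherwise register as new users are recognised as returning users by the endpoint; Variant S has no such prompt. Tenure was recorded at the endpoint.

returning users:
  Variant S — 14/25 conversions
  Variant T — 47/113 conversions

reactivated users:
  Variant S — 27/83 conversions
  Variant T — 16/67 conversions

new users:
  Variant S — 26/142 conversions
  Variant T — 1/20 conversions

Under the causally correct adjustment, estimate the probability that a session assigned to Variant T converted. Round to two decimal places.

Stratifying would compare variants among sessions the variants themselves sorted into user tenure groups — a form of selection on an intermediate. The unconditioned pooled rates give the total causal effect.
So P(outcome | do(Variant T)) is just the pooled rate for Variant T: 64/200 = 0.320.

0.32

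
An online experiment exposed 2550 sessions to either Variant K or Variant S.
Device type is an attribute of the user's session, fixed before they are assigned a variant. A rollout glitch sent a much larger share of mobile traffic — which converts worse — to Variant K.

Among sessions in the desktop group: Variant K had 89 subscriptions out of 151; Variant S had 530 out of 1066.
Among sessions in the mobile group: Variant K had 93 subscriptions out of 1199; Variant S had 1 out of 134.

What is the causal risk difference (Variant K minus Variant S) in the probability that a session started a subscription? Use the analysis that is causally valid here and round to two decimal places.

The stratified and pooled comparisons disagree (Variant K wins within each device type; Variant S wins overall), so the answer turns on the causal role of device type.
The imbalance in device type arose from how sessions were allocated, not from anything the variant did; and device type independently affects the outcome. The pooled gap is confounded — condition on device type.
Adjusting over the population distribution of device type: 0.477·(0.589−0.497) + 0.523·(0.078−0.007) = +0.081.

+0.08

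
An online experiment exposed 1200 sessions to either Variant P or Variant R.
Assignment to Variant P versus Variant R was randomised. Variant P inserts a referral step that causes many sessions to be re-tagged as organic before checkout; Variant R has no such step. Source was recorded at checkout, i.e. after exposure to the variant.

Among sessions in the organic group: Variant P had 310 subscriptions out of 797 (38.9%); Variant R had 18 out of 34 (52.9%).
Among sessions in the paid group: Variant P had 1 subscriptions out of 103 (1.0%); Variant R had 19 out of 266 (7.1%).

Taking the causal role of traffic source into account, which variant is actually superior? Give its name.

Variant P

Stratifying would compare variants among sessions the variants themselves sorted into traffic source groups — a form of selection on an intermediate. The unconditioned pooled rates give the total causal effect.
Pooled: Variant P 34.6% vs Variant R 12.3%; Variant P is higher overall.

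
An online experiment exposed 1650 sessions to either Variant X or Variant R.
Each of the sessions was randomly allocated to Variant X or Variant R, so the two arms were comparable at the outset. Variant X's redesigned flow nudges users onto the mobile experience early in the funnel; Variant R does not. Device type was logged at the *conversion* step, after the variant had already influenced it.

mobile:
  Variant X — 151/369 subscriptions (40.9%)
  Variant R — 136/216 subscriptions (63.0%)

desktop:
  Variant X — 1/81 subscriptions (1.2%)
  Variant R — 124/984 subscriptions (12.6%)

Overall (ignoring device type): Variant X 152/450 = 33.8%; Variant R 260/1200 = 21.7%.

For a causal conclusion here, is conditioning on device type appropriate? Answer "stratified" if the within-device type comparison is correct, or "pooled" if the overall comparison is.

pooled

The distribution of device type is itself part of what the variant does — it is an intermediate outcome. Holding it fixed would remove that part of the effect; the total effect is the pooled difference.
Pooled: Variant X 33.8% vs Variant R 21.7%; Variant X is higher overall.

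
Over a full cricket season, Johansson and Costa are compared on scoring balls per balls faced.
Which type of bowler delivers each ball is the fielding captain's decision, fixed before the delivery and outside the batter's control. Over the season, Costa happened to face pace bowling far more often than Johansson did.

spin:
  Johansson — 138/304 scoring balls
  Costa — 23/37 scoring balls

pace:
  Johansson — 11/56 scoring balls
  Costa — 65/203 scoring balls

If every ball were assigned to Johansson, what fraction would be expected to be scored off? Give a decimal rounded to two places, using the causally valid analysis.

The bowling type-specific comparison favours Costa throughout, but the pooled figures favour Johansson. The question is whether to condition on bowling type.
The imbalance in bowling type arose from how balls faced were allocated, not from anything the player did; and bowling type independently affects the outcome. The pooled gap is confounded — condition on bowling type.
Standardising Johansson to the population bowling type mix: 0.568·138/304 + 0.432·11/56 = 0.343.

0.34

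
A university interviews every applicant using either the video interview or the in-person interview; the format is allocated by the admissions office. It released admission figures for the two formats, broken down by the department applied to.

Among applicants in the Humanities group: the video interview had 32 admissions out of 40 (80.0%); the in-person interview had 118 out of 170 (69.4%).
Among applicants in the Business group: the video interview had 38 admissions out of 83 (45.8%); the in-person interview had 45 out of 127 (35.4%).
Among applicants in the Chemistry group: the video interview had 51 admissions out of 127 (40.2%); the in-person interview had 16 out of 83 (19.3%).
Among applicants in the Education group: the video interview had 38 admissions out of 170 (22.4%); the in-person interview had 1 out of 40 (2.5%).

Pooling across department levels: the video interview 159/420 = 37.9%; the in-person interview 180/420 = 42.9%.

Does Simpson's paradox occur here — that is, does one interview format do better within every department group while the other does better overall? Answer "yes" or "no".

yes

Within each department level (Humanities 80.0% vs 69.4%; Business 45.8% vs 35.4%; Chemistry 40.2% vs 19.3%; Education 22.4% vs 2.5%), the video interview has the higher rate every time. Pooled: 37.9% vs 42.9% — the in-person interview has the higher rate overall. The two comparisons disagree.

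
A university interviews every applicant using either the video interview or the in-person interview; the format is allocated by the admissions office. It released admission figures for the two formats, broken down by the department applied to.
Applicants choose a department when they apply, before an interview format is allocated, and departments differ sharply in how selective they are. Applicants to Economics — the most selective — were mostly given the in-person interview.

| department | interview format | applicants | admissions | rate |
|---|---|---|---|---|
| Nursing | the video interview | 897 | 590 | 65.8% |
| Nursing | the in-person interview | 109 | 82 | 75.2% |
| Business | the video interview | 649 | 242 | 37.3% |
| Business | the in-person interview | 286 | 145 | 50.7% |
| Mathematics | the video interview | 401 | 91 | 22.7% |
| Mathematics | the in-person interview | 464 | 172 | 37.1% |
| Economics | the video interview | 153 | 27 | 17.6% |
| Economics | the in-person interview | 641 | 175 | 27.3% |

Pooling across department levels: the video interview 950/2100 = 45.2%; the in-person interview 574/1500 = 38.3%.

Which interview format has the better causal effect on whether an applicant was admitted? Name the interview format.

the in-person interview

The department-specific comparison favours the in-person interview throughout, but the pooled figures favour the video interview. The question is whether to condition on department.
Since department is a pre-existing factor (not a product of the interview format) and it affects the outcome on its own, it is a confounder. The stratified rates, not the pooled rate, identify the causal effect.
Within each level — Nursing: 65.8% vs 75.2%; Business: 37.3% vs 50.7%; Mathematics: 22.7% vs 37.1%; Economics: 17.6% vs 27.3% — the in-person interview is higher every time.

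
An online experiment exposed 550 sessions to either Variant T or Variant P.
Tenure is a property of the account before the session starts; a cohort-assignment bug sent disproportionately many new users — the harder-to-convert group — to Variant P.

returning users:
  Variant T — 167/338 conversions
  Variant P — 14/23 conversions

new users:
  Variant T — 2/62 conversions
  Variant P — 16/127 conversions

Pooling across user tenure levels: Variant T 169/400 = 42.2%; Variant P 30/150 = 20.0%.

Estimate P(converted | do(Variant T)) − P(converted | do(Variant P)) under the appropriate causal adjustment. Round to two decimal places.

The imbalance in user tenure arose from how sessions were allocated, not from anything the variant did; and user tenure independently affects the outcome. The pooled gap is confounded — condition on user tenure.
Adjusting over the population distribution of user tenure: 0.656·(0.494−0.609) + 0.344·(0.032−0.126) = -0.107.

-0.11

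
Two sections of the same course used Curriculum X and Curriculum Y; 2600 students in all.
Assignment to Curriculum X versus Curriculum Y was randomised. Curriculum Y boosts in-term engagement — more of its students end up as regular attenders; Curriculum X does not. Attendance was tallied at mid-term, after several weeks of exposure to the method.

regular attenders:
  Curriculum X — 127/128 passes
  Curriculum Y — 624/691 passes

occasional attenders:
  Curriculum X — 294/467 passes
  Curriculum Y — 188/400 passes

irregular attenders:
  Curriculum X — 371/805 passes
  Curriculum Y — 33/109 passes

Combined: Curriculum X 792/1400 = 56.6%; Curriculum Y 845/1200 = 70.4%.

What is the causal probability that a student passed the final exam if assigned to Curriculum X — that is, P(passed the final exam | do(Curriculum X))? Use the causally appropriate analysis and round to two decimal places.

The stratified and pooled comparisons disagree (Curriculum X wins within each mid-term attendance; Curriculum Y wins overall), so the answer turns on the causal role of mid-term attendance.
Mid-term attendance lies on the pathway teaching method → mid-term attendance → outcome, so adjusting for it blocks the indirect effect. For the total causal effect of teaching method, use the unadjusted pooled rates.
So P(outcome | do(Curriculum X)) is just the pooled rate for Curriculum X: 792/1400 = 0.566.

0.57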